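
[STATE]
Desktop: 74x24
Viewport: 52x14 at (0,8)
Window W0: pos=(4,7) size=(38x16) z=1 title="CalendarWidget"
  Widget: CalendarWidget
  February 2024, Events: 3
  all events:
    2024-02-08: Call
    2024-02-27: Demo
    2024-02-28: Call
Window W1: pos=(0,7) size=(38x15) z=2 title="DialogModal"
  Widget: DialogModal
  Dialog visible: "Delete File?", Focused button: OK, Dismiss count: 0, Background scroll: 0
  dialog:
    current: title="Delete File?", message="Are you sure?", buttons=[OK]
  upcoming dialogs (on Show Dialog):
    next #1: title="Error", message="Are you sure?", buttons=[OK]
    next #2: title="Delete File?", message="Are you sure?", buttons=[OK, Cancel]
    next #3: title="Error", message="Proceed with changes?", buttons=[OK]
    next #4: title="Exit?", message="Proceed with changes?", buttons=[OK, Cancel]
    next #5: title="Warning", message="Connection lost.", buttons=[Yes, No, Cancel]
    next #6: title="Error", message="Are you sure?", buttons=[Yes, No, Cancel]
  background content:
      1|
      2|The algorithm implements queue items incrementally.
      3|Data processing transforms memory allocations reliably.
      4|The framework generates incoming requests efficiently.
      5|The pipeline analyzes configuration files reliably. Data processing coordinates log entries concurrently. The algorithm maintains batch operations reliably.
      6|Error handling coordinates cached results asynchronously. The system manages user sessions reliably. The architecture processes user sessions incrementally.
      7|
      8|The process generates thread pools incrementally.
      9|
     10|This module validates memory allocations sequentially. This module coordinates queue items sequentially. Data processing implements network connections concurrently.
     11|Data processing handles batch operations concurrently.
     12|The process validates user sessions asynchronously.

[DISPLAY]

┃ DialogModal                        ┃   ┃          
┠────────────────────────────────────┨───┨          
┃                                    ┃   ┃          
┃The algorithm implements queue items┃   ┃          
┃Data processing transforms memory al┃   ┃          
┃The frame┌───────────────┐coming req┃   ┃          
┃The pipel│  Delete File? │iguration ┃   ┃          
┃Error han│ Are you sure? │ cached re┃   ┃          
┃         │      [OK]     │          ┃   ┃          
┃The proce└───────────────┘ad pools i┃   ┃          
┃                                    ┃   ┃          
┃This module validates memory allocat┃   ┃          
┃Data processing handles batch operat┃   ┃          
┗━━━━━━━━━━━━━━━━━━━━━━━━━━━━━━━━━━━━┛   ┃          


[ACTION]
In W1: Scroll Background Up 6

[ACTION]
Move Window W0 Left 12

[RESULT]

┃ DialogModal                        ┃              
┠────────────────────────────────────┨              
┃                                    ┃              
┃The algorithm implements queue items┃              
┃Data processing transforms memory al┃              
┃The frame┌───────────────┐coming req┃              
┃The pipel│  Delete File? │iguration ┃              
┃Error han│ Are you sure? │ cached re┃              
┃         │      [OK]     │          ┃              
┃The proce└───────────────┘ad pools i┃              
┃                                    ┃              
┃This module validates memory allocat┃              
┃Data processing handles batch operat┃              
┗━━━━━━━━━━━━━━━━━━━━━━━━━━━━━━━━━━━━┛              


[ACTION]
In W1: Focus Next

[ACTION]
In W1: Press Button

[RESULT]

┃ DialogModal                        ┃              
┠────────────────────────────────────┨              
┃                                    ┃              
┃The algorithm implements queue items┃              
┃Data processing transforms memory al┃              
┃The framework generates incoming req┃              
┃The pipeline analyzes configuration ┃              
┃Error handling coordinates cached re┃              
┃                                    ┃              
┃The process generates thread pools i┃              
┃                                    ┃              
┃This module validates memory allocat┃              
┃Data processing handles batch operat┃              
┗━━━━━━━━━━━━━━━━━━━━━━━━━━━━━━━━━━━━┛              


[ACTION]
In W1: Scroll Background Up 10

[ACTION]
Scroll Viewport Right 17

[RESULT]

                    ┃                               
────────────────────┨                               
                    ┃                               
plements queue items┃                               
transforms memory al┃                               
nerates incoming req┃                               
lyzes configuration ┃                               
oordinates cached re┃                               
                    ┃                               
rates thread pools i┃                               
                    ┃                               
dates memory allocat┃                               
handles batch operat┃                               
━━━━━━━━━━━━━━━━━━━━┛                               


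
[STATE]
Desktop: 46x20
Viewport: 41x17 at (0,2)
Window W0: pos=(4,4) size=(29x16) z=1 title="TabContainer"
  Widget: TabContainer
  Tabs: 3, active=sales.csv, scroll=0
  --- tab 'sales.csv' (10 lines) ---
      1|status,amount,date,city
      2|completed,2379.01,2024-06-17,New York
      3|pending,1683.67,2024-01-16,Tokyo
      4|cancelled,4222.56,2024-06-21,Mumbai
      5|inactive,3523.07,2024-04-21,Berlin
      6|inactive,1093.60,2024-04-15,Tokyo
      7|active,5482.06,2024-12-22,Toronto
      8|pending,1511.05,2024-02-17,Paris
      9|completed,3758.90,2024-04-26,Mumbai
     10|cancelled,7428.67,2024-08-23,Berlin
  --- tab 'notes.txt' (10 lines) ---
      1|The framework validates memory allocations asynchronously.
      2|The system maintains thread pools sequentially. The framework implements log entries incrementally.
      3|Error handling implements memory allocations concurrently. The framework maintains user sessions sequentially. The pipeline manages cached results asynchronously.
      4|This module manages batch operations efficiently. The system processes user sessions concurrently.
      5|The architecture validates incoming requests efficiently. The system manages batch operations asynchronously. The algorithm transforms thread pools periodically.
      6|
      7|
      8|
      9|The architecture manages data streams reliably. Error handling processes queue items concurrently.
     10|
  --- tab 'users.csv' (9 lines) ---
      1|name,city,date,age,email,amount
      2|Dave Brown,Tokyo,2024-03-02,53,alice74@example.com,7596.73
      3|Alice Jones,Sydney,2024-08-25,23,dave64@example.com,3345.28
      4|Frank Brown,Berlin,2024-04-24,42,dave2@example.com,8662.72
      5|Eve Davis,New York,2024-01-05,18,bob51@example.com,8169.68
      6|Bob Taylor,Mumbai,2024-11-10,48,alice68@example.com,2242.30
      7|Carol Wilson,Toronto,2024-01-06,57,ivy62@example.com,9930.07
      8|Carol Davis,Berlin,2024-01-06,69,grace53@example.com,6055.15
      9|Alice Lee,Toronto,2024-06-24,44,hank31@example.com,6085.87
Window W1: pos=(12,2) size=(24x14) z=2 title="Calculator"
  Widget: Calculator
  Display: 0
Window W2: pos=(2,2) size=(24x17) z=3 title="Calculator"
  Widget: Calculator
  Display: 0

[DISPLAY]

  ┏━━━━━━━━━━━━━━━━━━━━━━┓━━━━━━━━━┓     
  ┃ Calculator           ┃         ┃     
  ┠──────────────────────┨─────────┨     
  ┃                     0┃        0┃     
  ┃┌───┬───┬───┬───┐     ┃───┐     ┃     
  ┃│ 7 │ 8 │ 9 │ ÷ │     ┃ ÷ │     ┃     
  ┃├───┼───┼───┼───┤     ┃───┤     ┃     
  ┃│ 4 │ 5 │ 6 │ × │     ┃ × │     ┃     
  ┃├───┼───┼───┼───┤     ┃───┤     ┃     
  ┃│ 1 │ 2 │ 3 │ - │     ┃ - │     ┃     
  ┃├───┼───┼───┼───┤     ┃───┤     ┃     
  ┃│ 0 │ . │ = │ + │     ┃ + │     ┃     
  ┃├───┼───┼───┼───┤     ┃───┘     ┃     
  ┃│ C │ MC│ MR│ M+│     ┃━━━━━━━━━┛     
  ┃└───┴───┴───┴───┘     ┃02-17,┃        
  ┃                      ┃4-04-2┃        
  ┗━━━━━━━━━━━━━━━━━━━━━━┛4-08-2┃        


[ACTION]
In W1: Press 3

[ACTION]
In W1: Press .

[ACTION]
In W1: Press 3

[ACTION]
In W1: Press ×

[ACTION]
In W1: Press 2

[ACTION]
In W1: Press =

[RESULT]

  ┏━━━━━━━━━━━━━━━━━━━━━━┓━━━━━━━━━┓     
  ┃ Calculator           ┃         ┃     
  ┠──────────────────────┨─────────┨     
  ┃                     0┃      6.6┃     
  ┃┌───┬───┬───┬───┐     ┃───┐     ┃     
  ┃│ 7 │ 8 │ 9 │ ÷ │     ┃ ÷ │     ┃     
  ┃├───┼───┼───┼───┤     ┃───┤     ┃     
  ┃│ 4 │ 5 │ 6 │ × │     ┃ × │     ┃     
  ┃├───┼───┼───┼───┤     ┃───┤     ┃     
  ┃│ 1 │ 2 │ 3 │ - │     ┃ - │     ┃     
  ┃├───┼───┼───┼───┤     ┃───┤     ┃     
  ┃│ 0 │ . │ = │ + │     ┃ + │     ┃     
  ┃├───┼───┼───┼───┤     ┃───┘     ┃     
  ┃│ C │ MC│ MR│ M+│     ┃━━━━━━━━━┛     
  ┃└───┴───┴───┴───┘     ┃02-17,┃        
  ┃                      ┃4-04-2┃        
  ┗━━━━━━━━━━━━━━━━━━━━━━┛4-08-2┃        


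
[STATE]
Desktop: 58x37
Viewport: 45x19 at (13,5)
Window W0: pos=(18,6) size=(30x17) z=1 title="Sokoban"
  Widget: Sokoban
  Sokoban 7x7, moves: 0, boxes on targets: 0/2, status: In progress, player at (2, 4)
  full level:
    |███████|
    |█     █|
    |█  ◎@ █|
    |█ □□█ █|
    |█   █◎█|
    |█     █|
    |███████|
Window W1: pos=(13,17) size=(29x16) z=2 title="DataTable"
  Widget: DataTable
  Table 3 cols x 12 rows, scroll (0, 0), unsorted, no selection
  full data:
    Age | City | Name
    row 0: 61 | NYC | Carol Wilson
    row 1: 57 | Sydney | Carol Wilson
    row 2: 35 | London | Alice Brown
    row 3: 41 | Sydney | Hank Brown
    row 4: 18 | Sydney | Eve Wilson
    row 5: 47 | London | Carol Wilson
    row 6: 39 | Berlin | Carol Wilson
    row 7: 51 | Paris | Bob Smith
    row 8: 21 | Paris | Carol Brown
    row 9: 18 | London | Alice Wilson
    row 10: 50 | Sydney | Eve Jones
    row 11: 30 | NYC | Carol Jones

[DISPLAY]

                                             
     ┏━━━━━━━━━━━━━━━━━━━━━━━━━━━━┓          
     ┃ Sokoban                    ┃          
     ┠────────────────────────────┨          
     ┃███████                     ┃          
     ┃█     █                     ┃          
     ┃█  ◎@ █                     ┃          
     ┃█ □□█ █                     ┃          
     ┃█   █◎█                     ┃          
     ┃█     █                     ┃          
     ┃███████                     ┃          
     ┃Moves: 0  0/2               ┃          
┏━━━━━━━━━━━━━━━━━━━━━━━━━━━┓     ┃          
┃ DataTable                 ┃     ┃          
┠───────────────────────────┨     ┃          
┃Age│City  │Name            ┃     ┃          
┃───┼──────┼────────────    ┃     ┃          
┃61 │NYC   │Carol Wilson    ┃━━━━━┛          
┃57 │Sydney│Carol Wilson    ┃                


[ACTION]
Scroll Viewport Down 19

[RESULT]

┃ DataTable                 ┃     ┃          
┠───────────────────────────┨     ┃          
┃Age│City  │Name            ┃     ┃          
┃───┼──────┼────────────    ┃     ┃          
┃61 │NYC   │Carol Wilson    ┃━━━━━┛          
┃57 │Sydney│Carol Wilson    ┃                
┃35 │London│Alice Brown     ┃                
┃41 │Sydney│Hank Brown      ┃                
┃18 │Sydney│Eve Wilson      ┃                
┃47 │London│Carol Wilson    ┃                
┃39 │Berlin│Carol Wilson    ┃                
┃51 │Paris │Bob Smith       ┃                
┃21 │Paris │Carol Brown     ┃                
┃18 │London│Alice Wilson    ┃                
┗━━━━━━━━━━━━━━━━━━━━━━━━━━━┛                
                                             
                                             
                                             
                                             


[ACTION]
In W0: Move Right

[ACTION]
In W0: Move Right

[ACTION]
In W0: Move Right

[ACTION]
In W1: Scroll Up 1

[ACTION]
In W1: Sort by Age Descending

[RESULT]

┃ DataTable                 ┃     ┃          
┠───────────────────────────┨     ┃          
┃Ag▼│City  │Name            ┃     ┃          
┃───┼──────┼────────────    ┃     ┃          
┃61 │NYC   │Carol Wilson    ┃━━━━━┛          
┃57 │Sydney│Carol Wilson    ┃                
┃51 │Paris │Bob Smith       ┃                
┃50 │Sydney│Eve Jones       ┃                
┃47 │London│Carol Wilson    ┃                
┃41 │Sydney│Hank Brown      ┃                
┃39 │Berlin│Carol Wilson    ┃                
┃35 │London│Alice Brown     ┃                
┃30 │NYC   │Carol Jones     ┃                
┃21 │Paris │Carol Brown     ┃                
┗━━━━━━━━━━━━━━━━━━━━━━━━━━━┛                
                                             
                                             
                                             
                                             


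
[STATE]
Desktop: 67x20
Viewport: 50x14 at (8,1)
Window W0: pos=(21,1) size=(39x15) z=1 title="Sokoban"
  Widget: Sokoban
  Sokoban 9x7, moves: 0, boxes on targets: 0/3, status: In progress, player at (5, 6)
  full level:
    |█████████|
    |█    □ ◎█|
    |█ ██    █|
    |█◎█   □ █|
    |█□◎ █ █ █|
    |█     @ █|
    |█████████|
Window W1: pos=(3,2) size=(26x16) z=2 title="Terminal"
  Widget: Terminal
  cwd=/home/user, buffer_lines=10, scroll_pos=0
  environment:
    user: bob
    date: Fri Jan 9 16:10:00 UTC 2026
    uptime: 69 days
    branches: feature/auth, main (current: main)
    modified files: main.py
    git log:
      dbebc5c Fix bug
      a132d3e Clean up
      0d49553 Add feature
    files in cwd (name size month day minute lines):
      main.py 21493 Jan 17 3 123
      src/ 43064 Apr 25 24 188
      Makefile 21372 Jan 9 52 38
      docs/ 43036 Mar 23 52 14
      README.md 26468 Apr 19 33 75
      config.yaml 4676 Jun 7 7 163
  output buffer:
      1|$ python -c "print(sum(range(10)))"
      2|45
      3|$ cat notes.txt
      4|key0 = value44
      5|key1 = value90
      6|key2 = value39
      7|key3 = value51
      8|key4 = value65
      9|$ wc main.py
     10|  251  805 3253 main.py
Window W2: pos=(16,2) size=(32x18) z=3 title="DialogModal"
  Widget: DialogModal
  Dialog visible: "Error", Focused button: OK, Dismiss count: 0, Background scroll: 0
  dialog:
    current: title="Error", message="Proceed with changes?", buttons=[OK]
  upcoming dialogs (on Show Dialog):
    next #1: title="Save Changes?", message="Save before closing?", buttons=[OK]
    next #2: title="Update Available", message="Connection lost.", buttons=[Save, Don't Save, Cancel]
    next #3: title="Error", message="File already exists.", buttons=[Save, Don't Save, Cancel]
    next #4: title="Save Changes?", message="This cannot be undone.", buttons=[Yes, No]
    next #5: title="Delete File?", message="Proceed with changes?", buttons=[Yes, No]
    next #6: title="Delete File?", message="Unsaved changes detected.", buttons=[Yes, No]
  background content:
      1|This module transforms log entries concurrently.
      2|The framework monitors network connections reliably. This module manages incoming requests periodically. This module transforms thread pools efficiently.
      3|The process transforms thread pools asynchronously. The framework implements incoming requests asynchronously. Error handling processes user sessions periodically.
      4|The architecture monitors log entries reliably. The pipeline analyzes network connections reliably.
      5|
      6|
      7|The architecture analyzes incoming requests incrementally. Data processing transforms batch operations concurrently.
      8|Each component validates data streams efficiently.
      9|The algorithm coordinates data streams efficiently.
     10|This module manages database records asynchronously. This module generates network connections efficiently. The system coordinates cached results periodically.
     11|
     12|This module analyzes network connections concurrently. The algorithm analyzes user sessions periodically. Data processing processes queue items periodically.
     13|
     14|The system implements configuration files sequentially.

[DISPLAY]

             ┏━━━━━━━━━━━━━━━━━━━━━━━━━━━━━━━━━━━━
━━━━━━━━┏━━━━━━━━━━━━━━━━━━━━━━━━━━━━━━┓          
minal   ┃ DialogModal                  ┃──────────
────────┠──────────────────────────────┨          
thon -c ┃This module transforms log ent┃          
        ┃The framework monitors network┃          
t notes.┃The process transforms thread ┃          
 = value┃The architecture monitors log ┃          
 = value┃  ┌───────────────────────┐   ┃          
 = value┃  │         Error         │   ┃          
 = value┃Th│ Proceed with changes? │nco┃          
 = value┃Ea│          [OK]         │ta ┃          
 main.py┃Th└───────────────────────┘ata┃          
1  805 3┃This module manages database r┃          


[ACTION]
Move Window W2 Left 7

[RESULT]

             ┏━━━━━━━━━━━━━━━━━━━━━━━━━━━━━━━━━━━━
━┏━━━━━━━━━━━━━━━━━━━━━━━━━━━━━━┓                 
m┃ DialogModal                  ┃─────────────────
─┠──────────────────────────────┨                 
t┃This module transforms log ent┃                 
 ┃The framework monitors network┃                 
t┃The process transforms thread ┃                 
 ┃The architecture monitors log ┃                 
 ┃  ┌───────────────────────┐   ┃                 
 ┃  │         Error         │   ┃                 
 ┃Th│ Proceed with changes? │nco┃                 
 ┃Ea│          [OK]         │ta ┃                 
 ┃Th└───────────────────────┘ata┃                 
1┃This module manages database r┃                 


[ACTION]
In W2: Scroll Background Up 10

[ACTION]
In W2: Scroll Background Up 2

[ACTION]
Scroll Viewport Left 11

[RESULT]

                     ┏━━━━━━━━━━━━━━━━━━━━━━━━━━━━
   ┏━━━━━┏━━━━━━━━━━━━━━━━━━━━━━━━━━━━━━┓         
   ┃ Term┃ DialogModal                  ┃─────────
   ┠─────┠──────────────────────────────┨         
   ┃$ pyt┃This module transforms log ent┃         
   ┃45   ┃The framework monitors network┃         
   ┃$ cat┃The process transforms thread ┃         
   ┃key0 ┃The architecture monitors log ┃         
   ┃key1 ┃  ┌───────────────────────┐   ┃         
   ┃key2 ┃  │         Error         │   ┃         
   ┃key3 ┃Th│ Proceed with changes? │nco┃         
   ┃key4 ┃Ea│          [OK]         │ta ┃         
   ┃$ wc ┃Th└───────────────────────┘ata┃         
   ┃  251┃This module manages database r┃         


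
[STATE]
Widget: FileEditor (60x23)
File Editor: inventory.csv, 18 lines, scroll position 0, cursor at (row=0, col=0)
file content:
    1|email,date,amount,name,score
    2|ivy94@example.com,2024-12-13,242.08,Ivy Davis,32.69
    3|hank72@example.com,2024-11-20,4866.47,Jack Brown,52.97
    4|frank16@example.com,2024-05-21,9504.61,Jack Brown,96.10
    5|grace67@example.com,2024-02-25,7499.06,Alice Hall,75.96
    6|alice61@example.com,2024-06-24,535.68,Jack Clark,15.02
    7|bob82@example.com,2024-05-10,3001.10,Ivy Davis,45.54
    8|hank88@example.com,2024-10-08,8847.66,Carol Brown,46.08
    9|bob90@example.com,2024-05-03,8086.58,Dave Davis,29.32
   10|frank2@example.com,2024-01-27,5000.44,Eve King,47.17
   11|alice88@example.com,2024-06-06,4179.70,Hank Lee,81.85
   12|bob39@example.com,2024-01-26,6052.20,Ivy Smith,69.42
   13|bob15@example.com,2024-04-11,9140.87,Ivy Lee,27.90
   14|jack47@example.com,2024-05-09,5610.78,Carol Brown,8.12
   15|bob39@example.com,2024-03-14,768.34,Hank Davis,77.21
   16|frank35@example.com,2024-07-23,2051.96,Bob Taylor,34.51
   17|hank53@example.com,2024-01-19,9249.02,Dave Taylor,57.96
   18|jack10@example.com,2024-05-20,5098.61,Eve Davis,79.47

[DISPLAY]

█mail,date,amount,name,score                               ▲
ivy94@example.com,2024-12-13,242.08,Ivy Davis,32.69        █
hank72@example.com,2024-11-20,4866.47,Jack Brown,52.97     ░
frank16@example.com,2024-05-21,9504.61,Jack Brown,96.10    ░
grace67@example.com,2024-02-25,7499.06,Alice Hall,75.96    ░
alice61@example.com,2024-06-24,535.68,Jack Clark,15.02     ░
bob82@example.com,2024-05-10,3001.10,Ivy Davis,45.54       ░
hank88@example.com,2024-10-08,8847.66,Carol Brown,46.08    ░
bob90@example.com,2024-05-03,8086.58,Dave Davis,29.32      ░
frank2@example.com,2024-01-27,5000.44,Eve King,47.17       ░
alice88@example.com,2024-06-06,4179.70,Hank Lee,81.85      ░
bob39@example.com,2024-01-26,6052.20,Ivy Smith,69.42       ░
bob15@example.com,2024-04-11,9140.87,Ivy Lee,27.90         ░
jack47@example.com,2024-05-09,5610.78,Carol Brown,8.12     ░
bob39@example.com,2024-03-14,768.34,Hank Davis,77.21       ░
frank35@example.com,2024-07-23,2051.96,Bob Taylor,34.51    ░
hank53@example.com,2024-01-19,9249.02,Dave Taylor,57.96    ░
jack10@example.com,2024-05-20,5098.61,Eve Davis,79.47      ░
                                                           ░
                                                           ░
                                                           ░
                                                           ░
                                                           ▼


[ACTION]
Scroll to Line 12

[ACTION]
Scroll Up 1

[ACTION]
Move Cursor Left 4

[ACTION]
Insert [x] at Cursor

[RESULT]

x█mail,date,amount,name,score                              ▲
ivy94@example.com,2024-12-13,242.08,Ivy Davis,32.69        █
hank72@example.com,2024-11-20,4866.47,Jack Brown,52.97     ░
frank16@example.com,2024-05-21,9504.61,Jack Brown,96.10    ░
grace67@example.com,2024-02-25,7499.06,Alice Hall,75.96    ░
alice61@example.com,2024-06-24,535.68,Jack Clark,15.02     ░
bob82@example.com,2024-05-10,3001.10,Ivy Davis,45.54       ░
hank88@example.com,2024-10-08,8847.66,Carol Brown,46.08    ░
bob90@example.com,2024-05-03,8086.58,Dave Davis,29.32      ░
frank2@example.com,2024-01-27,5000.44,Eve King,47.17       ░
alice88@example.com,2024-06-06,4179.70,Hank Lee,81.85      ░
bob39@example.com,2024-01-26,6052.20,Ivy Smith,69.42       ░
bob15@example.com,2024-04-11,9140.87,Ivy Lee,27.90         ░
jack47@example.com,2024-05-09,5610.78,Carol Brown,8.12     ░
bob39@example.com,2024-03-14,768.34,Hank Davis,77.21       ░
frank35@example.com,2024-07-23,2051.96,Bob Taylor,34.51    ░
hank53@example.com,2024-01-19,9249.02,Dave Taylor,57.96    ░
jack10@example.com,2024-05-20,5098.61,Eve Davis,79.47      ░
                                                           ░
                                                           ░
                                                           ░
                                                           ░
                                                           ▼


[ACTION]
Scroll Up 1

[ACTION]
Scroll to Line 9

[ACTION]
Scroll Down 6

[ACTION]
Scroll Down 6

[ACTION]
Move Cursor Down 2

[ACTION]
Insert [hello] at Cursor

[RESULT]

xemail,date,amount,name,score                              ▲
ivy94@example.com,2024-12-13,242.08,Ivy Davis,32.69        █
hhello█nk72@example.com,2024-11-20,4866.47,Jack Brown,52.97░
frank16@example.com,2024-05-21,9504.61,Jack Brown,96.10    ░
grace67@example.com,2024-02-25,7499.06,Alice Hall,75.96    ░
alice61@example.com,2024-06-24,535.68,Jack Clark,15.02     ░
bob82@example.com,2024-05-10,3001.10,Ivy Davis,45.54       ░
hank88@example.com,2024-10-08,8847.66,Carol Brown,46.08    ░
bob90@example.com,2024-05-03,8086.58,Dave Davis,29.32      ░
frank2@example.com,2024-01-27,5000.44,Eve King,47.17       ░
alice88@example.com,2024-06-06,4179.70,Hank Lee,81.85      ░
bob39@example.com,2024-01-26,6052.20,Ivy Smith,69.42       ░
bob15@example.com,2024-04-11,9140.87,Ivy Lee,27.90         ░
jack47@example.com,2024-05-09,5610.78,Carol Brown,8.12     ░
bob39@example.com,2024-03-14,768.34,Hank Davis,77.21       ░
frank35@example.com,2024-07-23,2051.96,Bob Taylor,34.51    ░
hank53@example.com,2024-01-19,9249.02,Dave Taylor,57.96    ░
jack10@example.com,2024-05-20,5098.61,Eve Davis,79.47      ░
                                                           ░
                                                           ░
                                                           ░
                                                           ░
                                                           ▼


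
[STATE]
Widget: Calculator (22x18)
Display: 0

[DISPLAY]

                     0
┌───┬───┬───┬───┐     
│ 7 │ 8 │ 9 │ ÷ │     
├───┼───┼───┼───┤     
│ 4 │ 5 │ 6 │ × │     
├───┼───┼───┼───┤     
│ 1 │ 2 │ 3 │ - │     
├───┼───┼───┼───┤     
│ 0 │ . │ = │ + │     
├───┼───┼───┼───┤     
│ C │ MC│ MR│ M+│     
└───┴───┴───┴───┘     
                      
                      
                      
                      
                      
                      


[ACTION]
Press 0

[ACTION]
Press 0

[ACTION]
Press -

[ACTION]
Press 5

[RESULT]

                     5
┌───┬───┬───┬───┐     
│ 7 │ 8 │ 9 │ ÷ │     
├───┼───┼───┼───┤     
│ 4 │ 5 │ 6 │ × │     
├───┼───┼───┼───┤     
│ 1 │ 2 │ 3 │ - │     
├───┼───┼───┼───┤     
│ 0 │ . │ = │ + │     
├───┼───┼───┼───┤     
│ C │ MC│ MR│ M+│     
└───┴───┴───┴───┘     
                      
                      
                      
                      
                      
                      


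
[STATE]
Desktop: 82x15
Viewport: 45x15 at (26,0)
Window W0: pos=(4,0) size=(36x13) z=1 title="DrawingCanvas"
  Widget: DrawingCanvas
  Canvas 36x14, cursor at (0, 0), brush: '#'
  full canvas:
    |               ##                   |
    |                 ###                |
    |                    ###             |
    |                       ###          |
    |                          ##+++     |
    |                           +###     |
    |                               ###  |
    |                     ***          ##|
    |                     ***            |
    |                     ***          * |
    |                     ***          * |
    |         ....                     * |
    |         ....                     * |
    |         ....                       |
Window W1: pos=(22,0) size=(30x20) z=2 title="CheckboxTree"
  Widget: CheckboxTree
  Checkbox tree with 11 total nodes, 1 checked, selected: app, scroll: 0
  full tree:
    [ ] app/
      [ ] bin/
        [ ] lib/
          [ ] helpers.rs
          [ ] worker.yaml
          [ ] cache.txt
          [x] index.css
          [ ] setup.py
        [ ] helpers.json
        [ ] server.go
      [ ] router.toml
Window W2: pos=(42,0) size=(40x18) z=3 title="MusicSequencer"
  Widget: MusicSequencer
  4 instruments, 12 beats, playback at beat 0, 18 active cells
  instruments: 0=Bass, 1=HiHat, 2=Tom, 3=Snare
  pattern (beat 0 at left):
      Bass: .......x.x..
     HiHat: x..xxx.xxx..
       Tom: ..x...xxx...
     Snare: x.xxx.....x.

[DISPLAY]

━━━━━━━━━━━━━━━━┏━━━━━━━━━━━━━━━━━━━━━━━━━━━━
eckboxTree      ┃ MusicSequencer             
────────────────┠────────────────────────────
] app/          ┃      ▼12345678901          
[-] bin/        ┃  Bass·······█·█··          
  [-] lib/      ┃ HiHat█··███·███··          
    [ ] helpers.┃   Tom··█···███···          
    [ ] worker.y┃ Snare█·███·····█·          
    [ ] cache.tx┃                            
    [x] index.cs┃                            
    [ ] setup.py┃                            
  [ ] helpers.js┃                            
  [ ] server.go ┃                            
[ ] router.toml ┃                            
                ┃                            


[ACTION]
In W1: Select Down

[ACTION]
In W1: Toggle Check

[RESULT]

━━━━━━━━━━━━━━━━┏━━━━━━━━━━━━━━━━━━━━━━━━━━━━
eckboxTree      ┃ MusicSequencer             
────────────────┠────────────────────────────
] app/          ┃      ▼12345678901          
[x] bin/        ┃  Bass·······█·█··          
  [x] lib/      ┃ HiHat█··███·███··          
    [x] helpers.┃   Tom··█···███···          
    [x] worker.y┃ Snare█·███·····█·          
    [x] cache.tx┃                            
    [x] index.cs┃                            
    [x] setup.py┃                            
  [x] helpers.js┃                            
  [x] server.go ┃                            
[ ] router.toml ┃                            
                ┃                            


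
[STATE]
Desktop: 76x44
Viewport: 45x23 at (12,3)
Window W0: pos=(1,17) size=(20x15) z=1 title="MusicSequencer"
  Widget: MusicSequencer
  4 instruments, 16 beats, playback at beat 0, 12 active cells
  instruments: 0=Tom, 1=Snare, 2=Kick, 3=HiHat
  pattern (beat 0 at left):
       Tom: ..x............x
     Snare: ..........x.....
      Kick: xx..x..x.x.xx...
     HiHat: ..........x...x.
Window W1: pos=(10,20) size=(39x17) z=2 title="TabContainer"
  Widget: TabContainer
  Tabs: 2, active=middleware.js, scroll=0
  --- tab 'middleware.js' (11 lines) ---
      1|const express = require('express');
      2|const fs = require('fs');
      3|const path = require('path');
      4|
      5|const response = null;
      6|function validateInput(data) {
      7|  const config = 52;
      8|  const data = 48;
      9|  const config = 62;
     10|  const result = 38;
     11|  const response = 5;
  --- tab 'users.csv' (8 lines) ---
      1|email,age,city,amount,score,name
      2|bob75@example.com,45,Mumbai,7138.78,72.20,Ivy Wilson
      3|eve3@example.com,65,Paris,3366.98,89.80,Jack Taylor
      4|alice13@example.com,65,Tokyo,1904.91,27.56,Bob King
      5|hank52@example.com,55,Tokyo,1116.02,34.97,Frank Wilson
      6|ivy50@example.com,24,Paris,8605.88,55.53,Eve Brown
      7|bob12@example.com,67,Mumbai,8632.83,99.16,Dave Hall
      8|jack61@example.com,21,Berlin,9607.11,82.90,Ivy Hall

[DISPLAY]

                                             
                                             
                                             
                                             
                                             
                                             
                                             
                                             
                                             
                                             
                                             
                                             
                                             
                                             
━━━━━━━━┓                                    
encer   ┃                                    
────────┨                                    
━━━━━━━━━━━━━━━━━━━━━━━━━━━━━━━━━━━━┓        
TabContainer                        ┃        
────────────────────────────────────┨        
middleware.js]│ users.csv           ┃        
────────────────────────────────────┃        
onst express = require('express');  ┃        


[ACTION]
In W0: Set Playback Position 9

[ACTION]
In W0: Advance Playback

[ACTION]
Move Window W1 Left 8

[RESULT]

                                             
                                             
                                             
                                             
                                             
                                             
                                             
                                             
                                             
                                             
                                             
                                             
                                             
                                             
━━━━━━━━┓                                    
encer   ┃                                    
────────┨                                    
━━━━━━━━━━━━━━━━━━━━━━━━━━━━┓                
iner                        ┃                
────────────────────────────┨                
re.js]│ users.csv           ┃                
────────────────────────────┃                
ress = require('express');  ┃                


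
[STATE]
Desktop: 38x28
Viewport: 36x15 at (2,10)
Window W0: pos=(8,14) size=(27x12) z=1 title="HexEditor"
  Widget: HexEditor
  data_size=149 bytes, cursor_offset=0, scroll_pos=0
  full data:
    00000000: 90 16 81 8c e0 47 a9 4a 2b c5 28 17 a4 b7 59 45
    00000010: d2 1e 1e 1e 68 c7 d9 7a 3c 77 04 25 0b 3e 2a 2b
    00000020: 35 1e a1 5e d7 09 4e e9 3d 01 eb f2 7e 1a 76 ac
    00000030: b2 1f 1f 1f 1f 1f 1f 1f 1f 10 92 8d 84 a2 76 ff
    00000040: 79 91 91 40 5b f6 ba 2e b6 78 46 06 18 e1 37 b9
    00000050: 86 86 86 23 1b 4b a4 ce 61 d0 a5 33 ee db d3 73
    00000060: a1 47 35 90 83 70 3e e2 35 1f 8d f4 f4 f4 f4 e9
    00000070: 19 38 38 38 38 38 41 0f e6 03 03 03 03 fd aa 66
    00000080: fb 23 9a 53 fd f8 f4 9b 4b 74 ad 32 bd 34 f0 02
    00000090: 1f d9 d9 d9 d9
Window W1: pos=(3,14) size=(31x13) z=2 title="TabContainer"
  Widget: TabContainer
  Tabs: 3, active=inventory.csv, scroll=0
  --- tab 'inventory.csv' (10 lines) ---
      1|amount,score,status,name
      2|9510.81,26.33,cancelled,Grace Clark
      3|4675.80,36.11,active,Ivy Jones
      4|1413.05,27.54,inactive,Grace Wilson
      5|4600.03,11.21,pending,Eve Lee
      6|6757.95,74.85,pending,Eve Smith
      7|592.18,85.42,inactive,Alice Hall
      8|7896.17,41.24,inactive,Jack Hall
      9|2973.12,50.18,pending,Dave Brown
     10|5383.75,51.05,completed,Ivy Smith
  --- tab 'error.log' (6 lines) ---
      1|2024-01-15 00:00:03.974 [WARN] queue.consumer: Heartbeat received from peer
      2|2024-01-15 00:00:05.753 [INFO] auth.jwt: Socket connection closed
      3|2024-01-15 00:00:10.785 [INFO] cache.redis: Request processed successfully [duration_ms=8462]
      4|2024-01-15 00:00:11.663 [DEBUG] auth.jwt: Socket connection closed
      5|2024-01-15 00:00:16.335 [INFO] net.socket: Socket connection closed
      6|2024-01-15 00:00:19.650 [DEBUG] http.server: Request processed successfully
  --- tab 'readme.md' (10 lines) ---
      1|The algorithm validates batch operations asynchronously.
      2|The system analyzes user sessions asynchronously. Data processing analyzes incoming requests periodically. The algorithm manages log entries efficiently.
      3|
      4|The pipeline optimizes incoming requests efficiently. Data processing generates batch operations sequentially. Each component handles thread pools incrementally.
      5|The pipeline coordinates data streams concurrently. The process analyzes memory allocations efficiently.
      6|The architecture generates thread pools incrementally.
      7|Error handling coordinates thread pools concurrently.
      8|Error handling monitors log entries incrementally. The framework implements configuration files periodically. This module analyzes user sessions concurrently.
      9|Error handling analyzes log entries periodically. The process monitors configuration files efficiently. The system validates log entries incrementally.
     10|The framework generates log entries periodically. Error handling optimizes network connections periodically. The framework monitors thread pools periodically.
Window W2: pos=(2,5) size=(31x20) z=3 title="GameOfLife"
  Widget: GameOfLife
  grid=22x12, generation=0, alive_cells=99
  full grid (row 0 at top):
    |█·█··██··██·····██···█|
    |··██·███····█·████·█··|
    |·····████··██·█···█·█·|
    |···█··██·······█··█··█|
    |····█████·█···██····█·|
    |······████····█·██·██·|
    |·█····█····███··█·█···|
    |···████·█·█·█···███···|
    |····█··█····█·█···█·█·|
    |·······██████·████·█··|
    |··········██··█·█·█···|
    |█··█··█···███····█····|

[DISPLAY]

┃··██·███····█·████·█··       ┃     
┃·····████··██·█···█·█·       ┃     
┃···█··██·······█··█··█       ┃     
┃····█████·█···██····█·       ┃     
┃······████····█·██·██·       ┃┓┓   
┃·█····█····███··█·█···       ┃┃┃   
┃···████·█·█·█···███···       ┃┨┨   
┃····█··█····█·█···█·█·       ┃┃┃   
┃·······██████·████·█··       ┃┃┃   
┃··········██··█·█·█···       ┃┃┃   
┃█··█··█···███····█····       ┃┃┃   
┃                             ┃┃┃   
┃                             ┃┃┃   
┃                             ┃┃┃   
┗━━━━━━━━━━━━━━━━━━━━━━━━━━━━━┛┃┃   


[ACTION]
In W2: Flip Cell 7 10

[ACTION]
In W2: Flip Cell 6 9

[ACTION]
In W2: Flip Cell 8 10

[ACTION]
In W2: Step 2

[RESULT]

┃········███·█····█··█·       ┃     
┃·█·█····█·····██······       ┃     
┃···█······██·█·█·██···       ┃     
┃··········██··█·······       ┃     
┃··············███···██       ┃┓┓   
┃···███··█····██·······       ┃┃┃   
┃········█·····██······       ┃┨┨   
┃···███····█···█·██····       ┃┃┃   
┃·······███·█··█·······       ┃┃┃   
┃·······███·█···█·██···       ┃┃┃   
┃······················       ┃┃┃   
┃                             ┃┃┃   
┃                             ┃┃┃   
┃                             ┃┃┃   
┗━━━━━━━━━━━━━━━━━━━━━━━━━━━━━┛┃┃   
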